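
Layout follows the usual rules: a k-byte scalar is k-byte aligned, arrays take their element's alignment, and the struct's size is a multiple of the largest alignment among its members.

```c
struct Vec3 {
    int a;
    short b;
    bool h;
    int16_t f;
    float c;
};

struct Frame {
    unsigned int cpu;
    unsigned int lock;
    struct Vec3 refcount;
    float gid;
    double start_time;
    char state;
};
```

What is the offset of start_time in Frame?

32

Vec3: @0: a [4B, align 4] → 4; @4: b [2B, align 2] → 6; @6: h [1B, align 1] → 7; +1 pad (align 2); @8: f [2B, align 2] → 10; +2 pad (align 4); @12: c [4B, align 4] → 16; size 16, align 4
@0: cpu [4B, align 4] → 4
@4: lock [4B, align 4] → 8
@8: refcount [16B, align 4] → 24
@24: gid [4B, align 4] → 28
+4 pad (align 8)
@32: start_time [8B, align 8] → 40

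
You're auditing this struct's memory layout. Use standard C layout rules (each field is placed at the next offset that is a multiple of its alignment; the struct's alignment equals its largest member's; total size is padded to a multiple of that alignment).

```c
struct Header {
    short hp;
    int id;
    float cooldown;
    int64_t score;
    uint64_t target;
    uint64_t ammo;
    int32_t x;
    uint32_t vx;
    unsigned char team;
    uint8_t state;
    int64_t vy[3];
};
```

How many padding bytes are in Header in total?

12

0..2  hp  (2B, 2-aligned)
2..4  -- padding (2B)
4..8  id  (4B, 4-aligned)
8..12  cooldown  (4B, 4-aligned)
12..16  -- padding (4B)
16..24  score  (8B, 8-aligned)
24..32  target  (8B, 8-aligned)
32..40  ammo  (8B, 8-aligned)
40..44  x  (4B, 4-aligned)
44..48  vx  (4B, 4-aligned)
48..49  team  (1B, 1-aligned)
49..50  state  (1B, 1-aligned)
50..56  -- padding (6B)
56..80  vy  (24B, 8-aligned)
sizeof = 80, alignof = 8
data bytes 68, size 80 → padding 12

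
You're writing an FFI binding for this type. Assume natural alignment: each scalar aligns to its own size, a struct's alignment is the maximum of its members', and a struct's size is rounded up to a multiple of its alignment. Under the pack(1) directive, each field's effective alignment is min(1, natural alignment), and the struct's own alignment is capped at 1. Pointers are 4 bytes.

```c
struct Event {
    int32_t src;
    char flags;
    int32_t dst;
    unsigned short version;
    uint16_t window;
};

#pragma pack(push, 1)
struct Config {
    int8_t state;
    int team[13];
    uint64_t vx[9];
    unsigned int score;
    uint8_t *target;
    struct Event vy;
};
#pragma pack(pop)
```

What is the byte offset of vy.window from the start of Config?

147

Event: 0..4  src  (4B, 4-aligned); 4..5  flags  (1B, 1-aligned); 5..8  -- padding (3B); 8..12  dst  (4B, 4-aligned); 12..14  version  (2B, 2-aligned); 14..16  window  (2B, 2-aligned); sizeof = 16, alignof = 4
0..1  state  (1B, 1-aligned)
1..53  team  (52B, 1-aligned)
53..125  vx  (72B, 1-aligned)
125..129  score  (4B, 1-aligned)
129..133  target  (4B, 1-aligned)
133..149  vy  (16B, 1-aligned)
within Event: window at 14
133 + 14 = 147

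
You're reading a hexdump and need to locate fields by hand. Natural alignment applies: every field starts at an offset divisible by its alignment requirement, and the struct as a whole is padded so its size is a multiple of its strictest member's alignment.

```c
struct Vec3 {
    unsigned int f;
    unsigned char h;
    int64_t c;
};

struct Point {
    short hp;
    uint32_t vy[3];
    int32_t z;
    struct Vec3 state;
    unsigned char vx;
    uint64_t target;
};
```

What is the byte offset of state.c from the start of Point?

Vec3: @0: f [4B, align 4] → 4; @4: h [1B, align 1] → 5; +3 pad (align 8); @8: c [8B, align 8] → 16; size 16, align 8
@0: hp [2B, align 2] → 2
+2 pad (align 4)
@4: vy [12B, align 4] → 16
@16: z [4B, align 4] → 20
+4 pad (align 8)
@24: state [16B, align 8] → 40
within Vec3: c at 8
24 + 8 = 32

32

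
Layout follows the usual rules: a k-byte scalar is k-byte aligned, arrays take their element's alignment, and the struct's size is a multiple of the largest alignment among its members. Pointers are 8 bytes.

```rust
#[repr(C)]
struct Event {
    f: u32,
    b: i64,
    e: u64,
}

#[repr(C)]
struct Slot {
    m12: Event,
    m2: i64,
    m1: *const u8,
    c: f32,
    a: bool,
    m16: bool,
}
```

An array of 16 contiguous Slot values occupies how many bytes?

Event: 0..4  f  (4B, 4-aligned); 4..8  -- padding (4B); 8..16  b  (8B, 8-aligned); 16..24  e  (8B, 8-aligned); sizeof = 24, alignof = 8
0..24  m12  (24B, 8-aligned)
24..32  m2  (8B, 8-aligned)
32..40  m1  (8B, 8-aligned)
40..44  c  (4B, 4-aligned)
44..45  a  (1B, 1-aligned)
45..46  m16  (1B, 1-aligned)
46..48  -- tail padding (2B)
sizeof = 48, alignof = 8
array of 16: 16 × 48 = 768

768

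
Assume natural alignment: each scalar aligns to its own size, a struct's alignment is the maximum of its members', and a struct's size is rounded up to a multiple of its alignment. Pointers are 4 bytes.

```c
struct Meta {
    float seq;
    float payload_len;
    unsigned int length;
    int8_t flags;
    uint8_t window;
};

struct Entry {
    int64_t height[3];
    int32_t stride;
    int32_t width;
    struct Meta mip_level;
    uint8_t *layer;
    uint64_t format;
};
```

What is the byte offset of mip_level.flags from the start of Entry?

Meta: 0..4  seq  (4B, 4-aligned); 4..8  payload_len  (4B, 4-aligned); 8..12  length  (4B, 4-aligned); 12..13  flags  (1B, 1-aligned); 13..14  window  (1B, 1-aligned); 14..16  -- tail padding (2B); sizeof = 16, alignof = 4
0..24  height  (24B, 8-aligned)
24..28  stride  (4B, 4-aligned)
28..32  width  (4B, 4-aligned)
32..48  mip_level  (16B, 4-aligned)
within Meta: flags at 12
32 + 12 = 44

44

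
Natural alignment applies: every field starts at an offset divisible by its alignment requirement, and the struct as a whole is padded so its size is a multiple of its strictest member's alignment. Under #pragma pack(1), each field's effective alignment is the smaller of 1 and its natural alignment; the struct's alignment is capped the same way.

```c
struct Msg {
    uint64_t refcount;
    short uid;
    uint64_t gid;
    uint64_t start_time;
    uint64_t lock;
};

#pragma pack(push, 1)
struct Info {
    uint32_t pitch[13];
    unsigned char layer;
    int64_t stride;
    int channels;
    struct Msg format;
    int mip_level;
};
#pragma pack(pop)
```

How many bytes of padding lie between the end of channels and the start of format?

0

Msg: 0..8  refcount  (8B, 8-aligned); 8..10  uid  (2B, 2-aligned); 10..16  -- padding (6B); 16..24  gid  (8B, 8-aligned); 24..32  start_time  (8B, 8-aligned); 32..40  lock  (8B, 8-aligned); sizeof = 40, alignof = 8
0..52  pitch  (52B, 1-aligned)
52..53  layer  (1B, 1-aligned)
53..61  stride  (8B, 1-aligned)
61..65  channels  (4B, 1-aligned)
65..105  format  (40B, 1-aligned)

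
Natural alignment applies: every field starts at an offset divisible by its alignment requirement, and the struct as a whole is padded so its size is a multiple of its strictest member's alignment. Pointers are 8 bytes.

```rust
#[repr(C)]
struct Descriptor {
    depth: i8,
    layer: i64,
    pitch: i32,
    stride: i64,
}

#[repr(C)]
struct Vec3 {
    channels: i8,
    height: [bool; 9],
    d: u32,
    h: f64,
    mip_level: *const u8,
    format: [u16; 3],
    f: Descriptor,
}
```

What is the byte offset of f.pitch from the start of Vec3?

Descriptor: @0: depth [1B, align 1] → 1; +7 pad (align 8); @8: layer [8B, align 8] → 16; @16: pitch [4B, align 4] → 20; +4 pad (align 8); @24: stride [8B, align 8] → 32; size 32, align 8
@0: channels [1B, align 1] → 1
@1: height [9B, align 1] → 10
+2 pad (align 4)
@12: d [4B, align 4] → 16
@16: h [8B, align 8] → 24
@24: mip_level [8B, align 8] → 32
@32: format [6B, align 2] → 38
+2 pad (align 8)
@40: f [32B, align 8] → 72
within Descriptor: pitch at 16
40 + 16 = 56

56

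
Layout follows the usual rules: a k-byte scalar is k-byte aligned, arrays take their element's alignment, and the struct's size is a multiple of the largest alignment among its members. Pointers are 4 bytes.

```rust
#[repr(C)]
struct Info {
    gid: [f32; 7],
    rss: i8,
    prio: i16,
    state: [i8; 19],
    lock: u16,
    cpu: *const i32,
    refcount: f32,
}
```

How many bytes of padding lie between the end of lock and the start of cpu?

0..28  gid  (28B, 4-aligned)
28..29  rss  (1B, 1-aligned)
29..30  -- padding (1B)
30..32  prio  (2B, 2-aligned)
32..51  state  (19B, 1-aligned)
51..52  -- padding (1B)
52..54  lock  (2B, 2-aligned)
54..56  -- padding (2B)
56..60  cpu  (4B, 4-aligned)

2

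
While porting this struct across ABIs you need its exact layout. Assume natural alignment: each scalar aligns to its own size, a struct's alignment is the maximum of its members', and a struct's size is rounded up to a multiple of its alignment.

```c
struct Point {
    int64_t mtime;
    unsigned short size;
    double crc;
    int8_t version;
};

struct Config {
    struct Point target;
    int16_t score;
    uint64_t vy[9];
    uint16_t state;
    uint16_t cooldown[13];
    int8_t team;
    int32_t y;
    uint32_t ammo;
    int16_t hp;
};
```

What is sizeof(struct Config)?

Point: 0..8  mtime  (8B, 8-aligned); 8..10  size  (2B, 2-aligned); 10..16  -- padding (6B); 16..24  crc  (8B, 8-aligned); 24..25  version  (1B, 1-aligned); 25..32  -- tail padding (7B); sizeof = 32, alignof = 8
0..32  target  (32B, 8-aligned)
32..34  score  (2B, 2-aligned)
34..40  -- padding (6B)
40..112  vy  (72B, 8-aligned)
112..114  state  (2B, 2-aligned)
114..140  cooldown  (26B, 2-aligned)
140..141  team  (1B, 1-aligned)
141..144  -- padding (3B)
144..148  y  (4B, 4-aligned)
148..152  ammo  (4B, 4-aligned)
152..154  hp  (2B, 2-aligned)
154..160  -- tail padding (6B)
sizeof = 160, alignof = 8

160 bytes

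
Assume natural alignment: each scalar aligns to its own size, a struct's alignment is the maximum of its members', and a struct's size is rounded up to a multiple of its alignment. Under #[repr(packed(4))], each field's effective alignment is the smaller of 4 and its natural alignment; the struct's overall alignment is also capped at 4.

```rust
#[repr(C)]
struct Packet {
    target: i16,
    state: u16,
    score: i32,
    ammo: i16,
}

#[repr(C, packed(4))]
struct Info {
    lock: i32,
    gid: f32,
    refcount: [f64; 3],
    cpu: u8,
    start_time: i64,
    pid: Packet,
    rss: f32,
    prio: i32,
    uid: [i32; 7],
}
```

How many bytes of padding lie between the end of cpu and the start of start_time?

Packet: target at 0 (size 2, align 2) → ends 2; state at 2 (size 2, align 2) → ends 4; score at 4 (size 4, align 4) → ends 8; ammo at 8 (size 2, align 2) → ends 10; tail pad 2 to reach multiple of 4; total 12 bytes, alignment 4
lock at 0 (size 4, align 4) → ends 4
gid at 4 (size 4, align 4) → ends 8
refcount at 8 (size 24, align 4) → ends 32
cpu at 32 (size 1, align 1) → ends 33
pad 3 to align 4 for start_time
start_time at 36 (size 8, align 4) → ends 44

3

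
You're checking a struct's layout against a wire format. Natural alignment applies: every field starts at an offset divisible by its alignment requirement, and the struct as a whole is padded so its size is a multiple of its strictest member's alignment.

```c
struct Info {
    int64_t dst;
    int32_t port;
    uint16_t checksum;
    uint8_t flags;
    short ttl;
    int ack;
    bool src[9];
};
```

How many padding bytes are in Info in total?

0..8  dst  (8B, 8-aligned)
8..12  port  (4B, 4-aligned)
12..14  checksum  (2B, 2-aligned)
14..15  flags  (1B, 1-aligned)
15..16  -- padding (1B)
16..18  ttl  (2B, 2-aligned)
18..20  -- padding (2B)
20..24  ack  (4B, 4-aligned)
24..33  src  (9B, 1-aligned)
33..40  -- tail padding (7B)
sizeof = 40, alignof = 8
data bytes 30, size 40 → padding 10

10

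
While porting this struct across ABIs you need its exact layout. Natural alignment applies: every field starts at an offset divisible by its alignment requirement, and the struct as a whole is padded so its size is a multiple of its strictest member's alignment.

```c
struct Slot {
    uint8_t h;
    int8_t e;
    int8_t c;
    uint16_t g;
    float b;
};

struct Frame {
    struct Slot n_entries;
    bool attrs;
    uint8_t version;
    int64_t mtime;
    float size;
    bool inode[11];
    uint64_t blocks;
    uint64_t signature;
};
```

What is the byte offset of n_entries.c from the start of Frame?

Slot: h at 0 (size 1, align 1) → ends 1; e at 1 (size 1, align 1) → ends 2; c at 2 (size 1, align 1) → ends 3; pad 1 to align 2 for g; g at 4 (size 2, align 2) → ends 6; pad 2 to align 4 for b; b at 8 (size 4, align 4) → ends 12; total 12 bytes, alignment 4
n_entries at 0 (size 12, align 4) → ends 12
within Slot: c at 2
0 + 2 = 2

2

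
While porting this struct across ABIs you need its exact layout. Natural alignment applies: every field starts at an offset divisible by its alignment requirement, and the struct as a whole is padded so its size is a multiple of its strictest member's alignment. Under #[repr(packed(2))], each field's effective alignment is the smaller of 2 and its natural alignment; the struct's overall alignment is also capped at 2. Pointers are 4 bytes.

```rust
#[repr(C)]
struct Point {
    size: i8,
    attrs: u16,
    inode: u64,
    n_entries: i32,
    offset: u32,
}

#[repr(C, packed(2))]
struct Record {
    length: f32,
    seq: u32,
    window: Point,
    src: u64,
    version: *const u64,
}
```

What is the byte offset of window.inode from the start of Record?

Point: 0..1  size  (1B, 1-aligned); 1..2  -- padding (1B); 2..4  attrs  (2B, 2-aligned); 4..8  -- padding (4B); 8..16  inode  (8B, 8-aligned); 16..20  n_entries  (4B, 4-aligned); 20..24  offset  (4B, 4-aligned); sizeof = 24, alignof = 8
0..4  length  (4B, 2-aligned)
4..8  seq  (4B, 2-aligned)
8..32  window  (24B, 2-aligned)
within Point: inode at 8
8 + 8 = 16

16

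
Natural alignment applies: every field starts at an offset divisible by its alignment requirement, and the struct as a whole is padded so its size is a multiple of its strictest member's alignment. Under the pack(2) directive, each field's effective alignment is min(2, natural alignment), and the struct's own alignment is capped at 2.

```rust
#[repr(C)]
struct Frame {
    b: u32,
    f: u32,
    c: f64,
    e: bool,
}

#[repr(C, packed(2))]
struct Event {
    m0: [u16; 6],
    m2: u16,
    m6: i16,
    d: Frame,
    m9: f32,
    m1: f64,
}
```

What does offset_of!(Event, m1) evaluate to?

Frame: @0: b [4B, align 4] → 4; @4: f [4B, align 4] → 8; @8: c [8B, align 8] → 16; @16: e [1B, align 1] → 17; +7 tail pad (align 8); size 24, align 8
@0: m0 [12B, align 2] → 12
@12: m2 [2B, align 2] → 14
@14: m6 [2B, align 2] → 16
@16: d [24B, align 2] → 40
@40: m9 [4B, align 2] → 44
@44: m1 [8B, align 2] → 52

44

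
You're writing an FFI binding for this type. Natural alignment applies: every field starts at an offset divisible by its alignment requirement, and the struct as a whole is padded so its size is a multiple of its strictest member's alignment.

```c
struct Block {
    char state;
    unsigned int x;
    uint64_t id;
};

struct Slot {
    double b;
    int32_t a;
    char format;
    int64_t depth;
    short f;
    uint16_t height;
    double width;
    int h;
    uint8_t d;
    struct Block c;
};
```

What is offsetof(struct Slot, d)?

Block: 0..1  state  (1B, 1-aligned); 1..4  -- padding (3B); 4..8  x  (4B, 4-aligned); 8..16  id  (8B, 8-aligned); sizeof = 16, alignof = 8
0..8  b  (8B, 8-aligned)
8..12  a  (4B, 4-aligned)
12..13  format  (1B, 1-aligned)
13..16  -- padding (3B)
16..24  depth  (8B, 8-aligned)
24..26  f  (2B, 2-aligned)
26..28  height  (2B, 2-aligned)
28..32  -- padding (4B)
32..40  width  (8B, 8-aligned)
40..44  h  (4B, 4-aligned)
44..45  d  (1B, 1-aligned)

44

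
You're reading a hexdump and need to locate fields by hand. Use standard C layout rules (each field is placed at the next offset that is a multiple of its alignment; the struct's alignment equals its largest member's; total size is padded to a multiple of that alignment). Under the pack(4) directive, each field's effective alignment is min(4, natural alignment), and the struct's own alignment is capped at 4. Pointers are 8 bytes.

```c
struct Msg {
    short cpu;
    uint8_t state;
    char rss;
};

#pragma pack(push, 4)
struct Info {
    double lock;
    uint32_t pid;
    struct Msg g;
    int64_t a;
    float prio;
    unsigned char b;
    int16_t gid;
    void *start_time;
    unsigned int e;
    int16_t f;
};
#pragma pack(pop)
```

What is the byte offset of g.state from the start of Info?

Msg: 0..2  cpu  (2B, 2-aligned); 2..3  state  (1B, 1-aligned); 3..4  rss  (1B, 1-aligned); sizeof = 4, alignof = 2
0..8  lock  (8B, 4-aligned)
8..12  pid  (4B, 4-aligned)
12..16  g  (4B, 2-aligned)
within Msg: state at 2
12 + 2 = 14

14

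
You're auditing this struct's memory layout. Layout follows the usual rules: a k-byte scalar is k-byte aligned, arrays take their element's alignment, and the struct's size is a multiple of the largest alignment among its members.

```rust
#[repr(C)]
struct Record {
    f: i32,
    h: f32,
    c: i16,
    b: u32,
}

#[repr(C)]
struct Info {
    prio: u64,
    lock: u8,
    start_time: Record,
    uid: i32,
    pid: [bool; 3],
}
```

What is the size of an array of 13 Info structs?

520

Record: @0: f [4B, align 4] → 4; @4: h [4B, align 4] → 8; @8: c [2B, align 2] → 10; +2 pad (align 4); @12: b [4B, align 4] → 16; size 16, align 4
@0: prio [8B, align 8] → 8
@8: lock [1B, align 1] → 9
+3 pad (align 4)
@12: start_time [16B, align 4] → 28
@28: uid [4B, align 4] → 32
@32: pid [3B, align 1] → 35
+5 tail pad (align 8)
size 40, align 8
array of 13: 13 × 40 = 520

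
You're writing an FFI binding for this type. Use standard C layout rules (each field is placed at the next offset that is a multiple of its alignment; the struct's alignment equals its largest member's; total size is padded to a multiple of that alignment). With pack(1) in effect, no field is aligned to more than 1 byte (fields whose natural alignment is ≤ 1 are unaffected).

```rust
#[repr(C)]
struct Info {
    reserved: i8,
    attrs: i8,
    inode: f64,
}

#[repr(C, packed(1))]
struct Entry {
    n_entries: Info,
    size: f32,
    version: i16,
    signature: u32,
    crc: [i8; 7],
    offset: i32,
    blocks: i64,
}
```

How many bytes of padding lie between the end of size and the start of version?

Info: 0..1  reserved  (1B, 1-aligned); 1..2  attrs  (1B, 1-aligned); 2..8  -- padding (6B); 8..16  inode  (8B, 8-aligned); sizeof = 16, alignof = 8
0..16  n_entries  (16B, 1-aligned)
16..20  size  (4B, 1-aligned)
20..22  version  (2B, 1-aligned)

0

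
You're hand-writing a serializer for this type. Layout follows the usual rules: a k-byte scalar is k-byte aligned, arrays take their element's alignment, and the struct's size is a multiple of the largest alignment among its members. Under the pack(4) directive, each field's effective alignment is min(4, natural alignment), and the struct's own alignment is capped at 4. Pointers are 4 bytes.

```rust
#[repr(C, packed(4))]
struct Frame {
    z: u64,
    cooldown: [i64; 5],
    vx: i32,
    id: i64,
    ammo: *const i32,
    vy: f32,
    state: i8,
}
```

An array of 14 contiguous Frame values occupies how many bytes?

@0: z [8B, align 4] → 8
@8: cooldown [40B, align 4] → 48
@48: vx [4B, align 4] → 52
@52: id [8B, align 4] → 60
@60: ammo [4B, align 4] → 64
@64: vy [4B, align 4] → 68
@68: state [1B, align 1] → 69
+3 tail pad (align 4)
size 72, align 4
array of 14: 14 × 72 = 1008

1008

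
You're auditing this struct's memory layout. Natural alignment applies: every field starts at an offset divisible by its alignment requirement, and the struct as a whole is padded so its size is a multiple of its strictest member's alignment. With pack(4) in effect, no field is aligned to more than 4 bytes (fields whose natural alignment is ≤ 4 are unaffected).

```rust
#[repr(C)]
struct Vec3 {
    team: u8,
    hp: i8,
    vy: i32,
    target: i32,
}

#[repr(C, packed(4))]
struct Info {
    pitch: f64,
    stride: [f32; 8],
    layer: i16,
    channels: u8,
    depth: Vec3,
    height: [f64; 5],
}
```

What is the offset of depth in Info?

Vec3: team at 0 (size 1, align 1) → ends 1; hp at 1 (size 1, align 1) → ends 2; pad 2 to align 4 for vy; vy at 4 (size 4, align 4) → ends 8; target at 8 (size 4, align 4) → ends 12; total 12 bytes, alignment 4
pitch at 0 (size 8, align 4) → ends 8
stride at 8 (size 32, align 4) → ends 40
layer at 40 (size 2, align 2) → ends 42
channels at 42 (size 1, align 1) → ends 43
pad 1 to align 4 for depth
depth at 44 (size 12, align 4) → ends 56

44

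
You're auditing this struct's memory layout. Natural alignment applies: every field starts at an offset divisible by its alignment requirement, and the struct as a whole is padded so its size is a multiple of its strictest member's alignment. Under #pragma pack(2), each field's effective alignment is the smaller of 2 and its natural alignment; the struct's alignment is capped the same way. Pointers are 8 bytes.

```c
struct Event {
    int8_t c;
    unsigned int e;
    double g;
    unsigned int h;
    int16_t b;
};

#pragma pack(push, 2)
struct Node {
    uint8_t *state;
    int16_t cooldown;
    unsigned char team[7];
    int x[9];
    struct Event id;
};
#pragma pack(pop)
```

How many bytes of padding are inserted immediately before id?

Event: c at 0 (size 1, align 1) → ends 1; pad 3 to align 4 for e; e at 4 (size 4, align 4) → ends 8; g at 8 (size 8, align 8) → ends 16; h at 16 (size 4, align 4) → ends 20; b at 20 (size 2, align 2) → ends 22; tail pad 2 to reach multiple of 8; total 24 bytes, alignment 8
state at 0 (size 8, align 2) → ends 8
cooldown at 8 (size 2, align 2) → ends 10
team at 10 (size 7, align 1) → ends 17
pad 1 to align 2 for x
x at 18 (size 36, align 2) → ends 54
id at 54 (size 24, align 2) → ends 78

0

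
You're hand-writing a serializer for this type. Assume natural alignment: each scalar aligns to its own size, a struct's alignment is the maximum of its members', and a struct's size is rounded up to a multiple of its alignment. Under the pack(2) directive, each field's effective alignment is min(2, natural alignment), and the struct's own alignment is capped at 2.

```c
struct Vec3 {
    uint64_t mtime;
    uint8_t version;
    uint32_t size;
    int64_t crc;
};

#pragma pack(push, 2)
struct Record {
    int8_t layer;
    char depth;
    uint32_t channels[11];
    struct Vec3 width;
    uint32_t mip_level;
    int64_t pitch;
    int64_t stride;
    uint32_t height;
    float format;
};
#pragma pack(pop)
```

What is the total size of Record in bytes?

Vec3: mtime at 0 (size 8, align 8) → ends 8; version at 8 (size 1, align 1) → ends 9; pad 3 to align 4 for size; size at 12 (size 4, align 4) → ends 16; crc at 16 (size 8, align 8) → ends 24; total 24 bytes, alignment 8
layer at 0 (size 1, align 1) → ends 1
depth at 1 (size 1, align 1) → ends 2
channels at 2 (size 44, align 2) → ends 46
width at 46 (size 24, align 2) → ends 70
mip_level at 70 (size 4, align 2) → ends 74
pitch at 74 (size 8, align 2) → ends 82
stride at 82 (size 8, align 2) → ends 90
height at 90 (size 4, align 2) → ends 94
format at 94 (size 4, align 2) → ends 98
total 98 bytes, alignment 2

98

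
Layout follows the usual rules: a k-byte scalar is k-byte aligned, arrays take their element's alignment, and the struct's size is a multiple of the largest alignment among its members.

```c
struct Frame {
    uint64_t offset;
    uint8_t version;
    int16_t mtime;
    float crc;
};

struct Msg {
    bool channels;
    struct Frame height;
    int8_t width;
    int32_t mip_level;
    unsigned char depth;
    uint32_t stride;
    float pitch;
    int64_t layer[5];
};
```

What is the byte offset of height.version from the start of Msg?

Frame: offset at 0 (size 8, align 8) → ends 8; version at 8 (size 1, align 1) → ends 9; pad 1 to align 2 for mtime; mtime at 10 (size 2, align 2) → ends 12; crc at 12 (size 4, align 4) → ends 16; total 16 bytes, alignment 8
channels at 0 (size 1, align 1) → ends 1
pad 7 to align 8 for height
height at 8 (size 16, align 8) → ends 24
within Frame: version at 8
8 + 8 = 16

16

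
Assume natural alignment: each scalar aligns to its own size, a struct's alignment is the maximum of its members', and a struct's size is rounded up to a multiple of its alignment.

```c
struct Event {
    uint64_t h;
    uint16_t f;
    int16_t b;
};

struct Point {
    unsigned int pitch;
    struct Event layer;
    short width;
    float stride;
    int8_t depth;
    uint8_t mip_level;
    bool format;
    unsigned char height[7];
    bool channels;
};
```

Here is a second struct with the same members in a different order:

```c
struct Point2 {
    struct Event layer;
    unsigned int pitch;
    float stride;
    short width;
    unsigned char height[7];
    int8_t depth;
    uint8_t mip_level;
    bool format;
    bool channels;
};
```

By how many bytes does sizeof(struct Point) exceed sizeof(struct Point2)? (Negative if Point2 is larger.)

8

Event: @0: h [8B, align 8] → 8; @8: f [2B, align 2] → 10; @10: b [2B, align 2] → 12; +4 tail pad (align 8); size 16, align 8
@0: pitch [4B, align 4] → 4
+4 pad (align 8)
@8: layer [16B, align 8] → 24
@24: width [2B, align 2] → 26
+2 pad (align 4)
@28: stride [4B, align 4] → 32
@32: depth [1B, align 1] → 33
@33: mip_level [1B, align 1] → 34
@34: format [1B, align 1] → 35
@35: height [7B, align 1] → 42
@42: channels [1B, align 1] → 43
+5 tail pad (align 8)
size 48, align 8
— Point2 —
@0: layer [16B, align 8] → 16
@16: pitch [4B, align 4] → 20
@20: stride [4B, align 4] → 24
@24: width [2B, align 2] → 26
@26: height [7B, align 1] → 33
@33: depth [1B, align 1] → 34
@34: mip_level [1B, align 1] → 35
@35: format [1B, align 1] → 36
@36: channels [1B, align 1] → 37
+3 tail pad (align 8)
size 40, align 8
48 − 40 = 8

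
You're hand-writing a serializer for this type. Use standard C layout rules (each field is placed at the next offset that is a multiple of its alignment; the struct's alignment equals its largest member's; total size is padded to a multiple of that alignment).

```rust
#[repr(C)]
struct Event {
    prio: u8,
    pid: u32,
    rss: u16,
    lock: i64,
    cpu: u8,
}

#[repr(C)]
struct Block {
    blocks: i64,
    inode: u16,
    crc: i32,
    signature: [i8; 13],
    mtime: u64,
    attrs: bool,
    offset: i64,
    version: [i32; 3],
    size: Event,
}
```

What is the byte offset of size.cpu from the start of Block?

Event: prio at 0 (size 1, align 1) → ends 1; pad 3 to align 4 for pid; pid at 4 (size 4, align 4) → ends 8; rss at 8 (size 2, align 2) → ends 10; pad 6 to align 8 for lock; lock at 16 (size 8, align 8) → ends 24; cpu at 24 (size 1, align 1) → ends 25; tail pad 7 to reach multiple of 8; total 32 bytes, alignment 8
blocks at 0 (size 8, align 8) → ends 8
inode at 8 (size 2, align 2) → ends 10
pad 2 to align 4 for crc
crc at 12 (size 4, align 4) → ends 16
signature at 16 (size 13, align 1) → ends 29
pad 3 to align 8 for mtime
mtime at 32 (size 8, align 8) → ends 40
attrs at 40 (size 1, align 1) → ends 41
pad 7 to align 8 for offset
offset at 48 (size 8, align 8) → ends 56
version at 56 (size 12, align 4) → ends 68
pad 4 to align 8 for size
size at 72 (size 32, align 8) → ends 104
within Event: cpu at 24
72 + 24 = 96

96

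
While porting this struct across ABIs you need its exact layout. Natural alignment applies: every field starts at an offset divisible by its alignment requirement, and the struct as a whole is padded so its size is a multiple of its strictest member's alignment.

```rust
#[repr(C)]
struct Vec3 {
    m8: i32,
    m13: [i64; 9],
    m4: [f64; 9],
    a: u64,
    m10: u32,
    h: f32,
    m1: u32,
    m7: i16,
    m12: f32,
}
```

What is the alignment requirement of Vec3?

member alignments: m8=4, m13=8, m4=8, a=8, m10=4, h=4, m1=4, m7=2, m12=4
max = 8

8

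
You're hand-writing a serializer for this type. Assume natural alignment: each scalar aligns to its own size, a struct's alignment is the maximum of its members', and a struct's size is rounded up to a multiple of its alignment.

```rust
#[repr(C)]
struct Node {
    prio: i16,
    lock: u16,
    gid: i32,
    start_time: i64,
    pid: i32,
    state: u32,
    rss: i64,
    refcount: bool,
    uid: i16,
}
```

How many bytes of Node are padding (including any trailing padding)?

prio at 0 (size 2, align 2) → ends 2
lock at 2 (size 2, align 2) → ends 4
gid at 4 (size 4, align 4) → ends 8
start_time at 8 (size 8, align 8) → ends 16
pid at 16 (size 4, align 4) → ends 20
state at 20 (size 4, align 4) → ends 24
rss at 24 (size 8, align 8) → ends 32
refcount at 32 (size 1, align 1) → ends 33
pad 1 to align 2 for uid
uid at 34 (size 2, align 2) → ends 36
tail pad 4 to reach multiple of 8
total 40 bytes, alignment 8
data bytes 35, size 40 → padding 5

5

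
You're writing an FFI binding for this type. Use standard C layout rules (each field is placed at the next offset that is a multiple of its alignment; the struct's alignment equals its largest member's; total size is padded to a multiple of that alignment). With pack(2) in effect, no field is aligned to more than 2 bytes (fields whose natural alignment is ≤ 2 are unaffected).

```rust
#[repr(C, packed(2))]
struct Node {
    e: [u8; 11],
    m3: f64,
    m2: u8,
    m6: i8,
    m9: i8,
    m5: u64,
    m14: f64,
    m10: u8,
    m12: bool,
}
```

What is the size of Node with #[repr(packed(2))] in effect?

42

0..11  e  (11B, 1-aligned)
11..12  -- padding (1B)
12..20  m3  (8B, 2-aligned)
20..21  m2  (1B, 1-aligned)
21..22  m6  (1B, 1-aligned)
22..23  m9  (1B, 1-aligned)
23..24  -- padding (1B)
24..32  m5  (8B, 2-aligned)
32..40  m14  (8B, 2-aligned)
40..41  m10  (1B, 1-aligned)
41..42  m12  (1B, 1-aligned)
sizeof = 42, alignof = 2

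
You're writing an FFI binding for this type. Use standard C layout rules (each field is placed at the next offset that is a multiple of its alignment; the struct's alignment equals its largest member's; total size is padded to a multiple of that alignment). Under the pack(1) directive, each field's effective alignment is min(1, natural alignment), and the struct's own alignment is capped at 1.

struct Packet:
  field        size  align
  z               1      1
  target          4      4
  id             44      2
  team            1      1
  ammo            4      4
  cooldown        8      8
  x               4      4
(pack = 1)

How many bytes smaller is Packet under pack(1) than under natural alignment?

natural layout:
  @0: z [1B, align 1] → 1
  +3 pad (align 4)
  @4: target [4B, align 4] → 8
  @8: id [44B, align 2] → 52
  @52: team [1B, align 1] → 53
  +3 pad (align 4)
  @56: ammo [4B, align 4] → 60
  +4 pad (align 8)
  @64: cooldown [8B, align 8] → 72
  @72: x [4B, align 4] → 76
  +4 tail pad (align 8)
  size 80, align 8
packed(1) layout:
  @0: z [1B, align 1] → 1
  @1: target [4B, align 1] → 5
  @5: id [44B, align 1] → 49
  @49: team [1B, align 1] → 50
  @50: ammo [4B, align 1] → 54
  @54: cooldown [8B, align 1] → 62
  @62: x [4B, align 1] → 66
  size 66, align 1
80 − 66 = 14

14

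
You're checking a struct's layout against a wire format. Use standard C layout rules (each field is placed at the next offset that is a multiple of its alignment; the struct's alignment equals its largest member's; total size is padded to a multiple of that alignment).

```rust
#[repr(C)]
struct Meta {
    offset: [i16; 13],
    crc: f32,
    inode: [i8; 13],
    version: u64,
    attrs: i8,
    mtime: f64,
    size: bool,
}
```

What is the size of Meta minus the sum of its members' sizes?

@0: offset [26B, align 2] → 26
+2 pad (align 4)
@28: crc [4B, align 4] → 32
@32: inode [13B, align 1] → 45
+3 pad (align 8)
@48: version [8B, align 8] → 56
@56: attrs [1B, align 1] → 57
+7 pad (align 8)
@64: mtime [8B, align 8] → 72
@72: size [1B, align 1] → 73
+7 tail pad (align 8)
size 80, align 8
data bytes 61, size 80 → padding 19

19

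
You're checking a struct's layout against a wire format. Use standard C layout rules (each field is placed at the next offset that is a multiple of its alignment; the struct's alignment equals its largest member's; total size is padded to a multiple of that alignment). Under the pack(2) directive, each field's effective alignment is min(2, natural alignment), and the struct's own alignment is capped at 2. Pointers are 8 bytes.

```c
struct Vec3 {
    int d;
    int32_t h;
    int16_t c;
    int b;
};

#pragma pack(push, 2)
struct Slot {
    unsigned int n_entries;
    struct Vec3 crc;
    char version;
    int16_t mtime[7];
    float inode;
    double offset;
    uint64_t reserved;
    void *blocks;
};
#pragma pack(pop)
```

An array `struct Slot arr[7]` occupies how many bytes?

Vec3: 0..4  d  (4B, 4-aligned); 4..8  h  (4B, 4-aligned); 8..10  c  (2B, 2-aligned); 10..12  -- padding (2B); 12..16  b  (4B, 4-aligned); sizeof = 16, alignof = 4
0..4  n_entries  (4B, 2-aligned)
4..20  crc  (16B, 2-aligned)
20..21  version  (1B, 1-aligned)
21..22  -- padding (1B)
22..36  mtime  (14B, 2-aligned)
36..40  inode  (4B, 2-aligned)
40..48  offset  (8B, 2-aligned)
48..56  reserved  (8B, 2-aligned)
56..64  blocks  (8B, 2-aligned)
sizeof = 64, alignof = 2
array of 7: 7 × 64 = 448

448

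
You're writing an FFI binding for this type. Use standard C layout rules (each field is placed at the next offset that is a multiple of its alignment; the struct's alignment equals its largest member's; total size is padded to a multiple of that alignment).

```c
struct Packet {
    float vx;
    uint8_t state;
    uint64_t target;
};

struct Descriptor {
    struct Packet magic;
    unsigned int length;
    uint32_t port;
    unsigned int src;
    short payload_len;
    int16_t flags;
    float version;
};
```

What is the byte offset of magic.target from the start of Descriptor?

Packet: 0..4  vx  (4B, 4-aligned); 4..5  state  (1B, 1-aligned); 5..8  -- padding (3B); 8..16  target  (8B, 8-aligned); sizeof = 16, alignof = 8
0..16  magic  (16B, 8-aligned)
within Packet: target at 8
0 + 8 = 8

8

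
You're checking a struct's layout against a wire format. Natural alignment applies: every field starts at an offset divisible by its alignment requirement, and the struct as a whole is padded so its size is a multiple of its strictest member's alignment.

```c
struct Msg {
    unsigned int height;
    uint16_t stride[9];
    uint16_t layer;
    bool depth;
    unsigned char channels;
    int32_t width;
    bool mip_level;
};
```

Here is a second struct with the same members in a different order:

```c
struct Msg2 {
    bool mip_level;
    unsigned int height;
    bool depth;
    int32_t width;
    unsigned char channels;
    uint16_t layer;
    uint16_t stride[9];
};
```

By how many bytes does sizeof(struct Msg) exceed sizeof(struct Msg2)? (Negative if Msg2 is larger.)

0..4  height  (4B, 4-aligned)
4..22  stride  (18B, 2-aligned)
22..24  layer  (2B, 2-aligned)
24..25  depth  (1B, 1-aligned)
25..26  channels  (1B, 1-aligned)
26..28  -- padding (2B)
28..32  width  (4B, 4-aligned)
32..33  mip_level  (1B, 1-aligned)
33..36  -- tail padding (3B)
sizeof = 36, alignof = 4
— Msg2 —
0..1  mip_level  (1B, 1-aligned)
1..4  -- padding (3B)
4..8  height  (4B, 4-aligned)
8..9  depth  (1B, 1-aligned)
9..12  -- padding (3B)
12..16  width  (4B, 4-aligned)
16..17  channels  (1B, 1-aligned)
17..18  -- padding (1B)
18..20  layer  (2B, 2-aligned)
20..38  stride  (18B, 2-aligned)
38..40  -- tail padding (2B)
sizeof = 40, alignof = 4
36 − 40 = -4

-4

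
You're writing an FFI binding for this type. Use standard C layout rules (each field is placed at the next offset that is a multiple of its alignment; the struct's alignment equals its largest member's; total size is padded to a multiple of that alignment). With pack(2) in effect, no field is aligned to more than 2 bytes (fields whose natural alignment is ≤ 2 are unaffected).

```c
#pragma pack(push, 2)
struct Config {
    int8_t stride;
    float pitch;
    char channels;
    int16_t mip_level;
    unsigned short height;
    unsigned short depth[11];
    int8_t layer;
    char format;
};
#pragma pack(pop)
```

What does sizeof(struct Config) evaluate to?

stride at 0 (size 1, align 1) → ends 1
pad 1 to align 2 for pitch
pitch at 2 (size 4, align 2) → ends 6
channels at 6 (size 1, align 1) → ends 7
pad 1 to align 2 for mip_level
mip_level at 8 (size 2, align 2) → ends 10
height at 10 (size 2, align 2) → ends 12
depth at 12 (size 22, align 2) → ends 34
layer at 34 (size 1, align 1) → ends 35
format at 35 (size 1, align 1) → ends 36
total 36 bytes, alignment 2

36 bytes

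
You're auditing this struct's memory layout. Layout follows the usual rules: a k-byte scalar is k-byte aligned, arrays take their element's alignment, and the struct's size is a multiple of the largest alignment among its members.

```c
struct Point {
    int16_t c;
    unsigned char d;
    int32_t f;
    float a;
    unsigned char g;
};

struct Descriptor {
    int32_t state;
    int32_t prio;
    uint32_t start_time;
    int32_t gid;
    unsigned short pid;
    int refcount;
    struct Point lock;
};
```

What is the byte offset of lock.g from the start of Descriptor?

Point: @0: c [2B, align 2] → 2; @2: d [1B, align 1] → 3; +1 pad (align 4); @4: f [4B, align 4] → 8; @8: a [4B, align 4] → 12; @12: g [1B, align 1] → 13; +3 tail pad (align 4); size 16, align 4
@0: state [4B, align 4] → 4
@4: prio [4B, align 4] → 8
@8: start_time [4B, align 4] → 12
@12: gid [4B, align 4] → 16
@16: pid [2B, align 2] → 18
+2 pad (align 4)
@20: refcount [4B, align 4] → 24
@24: lock [16B, align 4] → 40
within Point: g at 12
24 + 12 = 36

36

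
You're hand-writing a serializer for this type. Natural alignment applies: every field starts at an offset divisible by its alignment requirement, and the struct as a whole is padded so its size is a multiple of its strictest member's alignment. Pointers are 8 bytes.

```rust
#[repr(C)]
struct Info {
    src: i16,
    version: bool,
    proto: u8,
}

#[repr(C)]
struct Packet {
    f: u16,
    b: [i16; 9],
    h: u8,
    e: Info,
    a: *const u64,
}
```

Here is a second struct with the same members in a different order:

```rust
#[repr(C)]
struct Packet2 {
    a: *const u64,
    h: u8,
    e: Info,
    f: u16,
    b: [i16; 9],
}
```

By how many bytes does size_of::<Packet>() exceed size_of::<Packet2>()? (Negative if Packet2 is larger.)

Info: @0: src [2B, align 2] → 2; @2: version [1B, align 1] → 3; @3: proto [1B, align 1] → 4; size 4, align 2
@0: f [2B, align 2] → 2
@2: b [18B, align 2] → 20
@20: h [1B, align 1] → 21
+1 pad (align 2)
@22: e [4B, align 2] → 26
+6 pad (align 8)
@32: a [8B, align 8] → 40
size 40, align 8
— Packet2 —
@0: a [8B, align 8] → 8
@8: h [1B, align 1] → 9
+1 pad (align 2)
@10: e [4B, align 2] → 14
@14: f [2B, align 2] → 16
@16: b [18B, align 2] → 34
+6 tail pad (align 8)
size 40, align 8
40 − 40 = 0

0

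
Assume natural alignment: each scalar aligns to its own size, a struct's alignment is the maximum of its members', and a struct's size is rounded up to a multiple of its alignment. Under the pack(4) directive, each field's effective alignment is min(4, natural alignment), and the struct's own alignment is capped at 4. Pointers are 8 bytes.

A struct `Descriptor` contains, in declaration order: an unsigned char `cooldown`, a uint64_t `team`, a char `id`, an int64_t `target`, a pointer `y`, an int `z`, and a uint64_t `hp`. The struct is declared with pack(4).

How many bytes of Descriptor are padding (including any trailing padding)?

6

0..1  cooldown  (1B, 1-aligned)
1..4  -- padding (3B)
4..12  team  (8B, 4-aligned)
12..13  id  (1B, 1-aligned)
13..16  -- padding (3B)
16..24  target  (8B, 4-aligned)
24..32  y  (8B, 4-aligned)
32..36  z  (4B, 4-aligned)
36..44  hp  (8B, 4-aligned)
sizeof = 44, alignof = 4
data bytes 38, size 44 → padding 6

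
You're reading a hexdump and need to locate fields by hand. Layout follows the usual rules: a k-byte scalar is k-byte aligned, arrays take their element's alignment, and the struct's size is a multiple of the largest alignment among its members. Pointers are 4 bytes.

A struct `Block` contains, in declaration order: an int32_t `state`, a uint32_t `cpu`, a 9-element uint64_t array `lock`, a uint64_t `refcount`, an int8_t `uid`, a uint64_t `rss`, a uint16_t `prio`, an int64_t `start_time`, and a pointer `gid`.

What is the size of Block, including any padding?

0..4  state  (4B, 4-aligned)
4..8  cpu  (4B, 4-aligned)
8..80  lock  (72B, 8-aligned)
80..88  refcount  (8B, 8-aligned)
88..89  uid  (1B, 1-aligned)
89..96  -- padding (7B)
96..104  rss  (8B, 8-aligned)
104..106  prio  (2B, 2-aligned)
106..112  -- padding (6B)
112..120  start_time  (8B, 8-aligned)
120..124  gid  (4B, 4-aligned)
124..128  -- tail padding (4B)
sizeof = 128, alignof = 8

128 bytes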